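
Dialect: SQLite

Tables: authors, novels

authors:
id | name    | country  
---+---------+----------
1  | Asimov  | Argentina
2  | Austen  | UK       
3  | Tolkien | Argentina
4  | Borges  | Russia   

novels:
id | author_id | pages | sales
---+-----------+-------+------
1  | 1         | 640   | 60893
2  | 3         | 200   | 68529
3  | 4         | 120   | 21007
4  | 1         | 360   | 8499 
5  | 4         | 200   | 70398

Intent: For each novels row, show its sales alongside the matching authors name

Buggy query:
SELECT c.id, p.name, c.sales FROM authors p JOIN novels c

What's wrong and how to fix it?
Bug: Missing join condition: each novels row is matched to all authors rows instead of just its own

Fix: Add ON c.author_id = p.id to the JOIN

Corrected query:
SELECT c.id, p.name, c.sales FROM authors p JOIN novels c ON c.author_id = p.id

Result:
id | name    | sales
---+---------+------
1  | Asimov  | 60893
2  | Tolkien | 68529
3  | Borges  | 21007
4  | Asimov  | 8499 
5  | Borges  | 70398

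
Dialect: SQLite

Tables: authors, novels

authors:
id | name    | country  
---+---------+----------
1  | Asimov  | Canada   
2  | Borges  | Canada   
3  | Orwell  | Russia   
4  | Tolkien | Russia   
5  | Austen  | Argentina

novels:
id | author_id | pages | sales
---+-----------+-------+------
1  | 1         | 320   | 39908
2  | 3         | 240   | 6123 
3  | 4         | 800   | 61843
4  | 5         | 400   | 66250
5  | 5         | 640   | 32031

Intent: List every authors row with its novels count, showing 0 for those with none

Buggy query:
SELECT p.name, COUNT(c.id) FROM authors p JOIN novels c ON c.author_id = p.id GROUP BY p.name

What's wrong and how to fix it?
Bug: INNER JOIN drops authors rows that have no matching novels rows

Fix: Switch to LEFT JOIN to retain unmatched parent rows

Corrected query:
SELECT p.name, COUNT(c.id) FROM authors p LEFT JOIN novels c ON c.author_id = p.id GROUP BY p.name

Result:
name    | COUNT(c.id)
--------+------------
Asimov  | 1          
Austen  | 2          
Borges  | 0          
Orwell  | 1          
Tolkien | 1          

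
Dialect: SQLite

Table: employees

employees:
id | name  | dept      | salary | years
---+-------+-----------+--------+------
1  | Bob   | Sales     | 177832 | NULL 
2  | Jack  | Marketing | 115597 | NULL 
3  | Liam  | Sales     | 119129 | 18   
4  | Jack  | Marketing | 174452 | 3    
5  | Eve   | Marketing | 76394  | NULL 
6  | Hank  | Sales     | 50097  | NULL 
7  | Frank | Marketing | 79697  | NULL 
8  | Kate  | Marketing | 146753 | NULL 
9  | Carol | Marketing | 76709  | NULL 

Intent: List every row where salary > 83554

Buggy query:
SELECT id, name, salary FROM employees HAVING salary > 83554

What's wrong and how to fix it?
Bug: This is a non-aggregate query (no GROUP BY, no aggregates), so in SQLite the HAVING clause is invalid here; a row-level condition belongs in WHERE

Fix: Use WHERE for row-level filtering

Corrected query:
SELECT id, name, salary FROM employees WHERE salary > 83554

Result:
id | name | salary
---+------+-------
1  | Bob  | 177832
2  | Jack | 115597
3  | Liam | 119129
4  | Jack | 174452
8  | Kate | 146753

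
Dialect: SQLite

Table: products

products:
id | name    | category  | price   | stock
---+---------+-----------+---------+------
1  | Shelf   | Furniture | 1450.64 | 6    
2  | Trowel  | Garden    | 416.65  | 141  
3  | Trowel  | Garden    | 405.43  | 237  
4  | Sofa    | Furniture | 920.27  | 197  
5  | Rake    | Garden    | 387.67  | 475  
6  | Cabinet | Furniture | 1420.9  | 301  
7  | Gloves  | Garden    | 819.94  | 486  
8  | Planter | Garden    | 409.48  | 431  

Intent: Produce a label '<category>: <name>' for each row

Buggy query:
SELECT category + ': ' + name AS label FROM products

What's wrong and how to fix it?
Bug: '+' is numeric addition; on text columns SQLite converts them to 0 instead of concatenating

Fix: Use the || operator for string concatenation

Corrected query:
SELECT category || ': ' || name AS label FROM products

Result:
label             
------------------
Furniture: Shelf  
Garden: Trowel    
Garden: Trowel    
Furniture: Sofa   
Garden: Rake      
Furniture: Cabinet
Garden: Gloves    
Garden: Planter   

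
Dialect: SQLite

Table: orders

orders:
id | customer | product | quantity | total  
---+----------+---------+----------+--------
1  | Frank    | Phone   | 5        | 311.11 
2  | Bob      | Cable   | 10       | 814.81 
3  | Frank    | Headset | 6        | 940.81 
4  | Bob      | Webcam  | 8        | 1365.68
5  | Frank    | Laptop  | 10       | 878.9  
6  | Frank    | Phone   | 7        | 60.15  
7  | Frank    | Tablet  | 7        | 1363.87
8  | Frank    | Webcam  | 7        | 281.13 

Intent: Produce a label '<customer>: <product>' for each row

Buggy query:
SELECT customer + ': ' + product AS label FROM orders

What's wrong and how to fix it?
Bug: SQLite uses || for string concatenation; + coerces text to numbers (yielding 0)

Fix: Use the || operator for string concatenation

Corrected query:
SELECT customer || ': ' || product AS label FROM orders

Result:
label         
--------------
Frank: Phone  
Bob: Cable    
Frank: Headset
Bob: Webcam   
Frank: Laptop 
Frank: Phone  
Frank: Tablet 
Frank: Webcam 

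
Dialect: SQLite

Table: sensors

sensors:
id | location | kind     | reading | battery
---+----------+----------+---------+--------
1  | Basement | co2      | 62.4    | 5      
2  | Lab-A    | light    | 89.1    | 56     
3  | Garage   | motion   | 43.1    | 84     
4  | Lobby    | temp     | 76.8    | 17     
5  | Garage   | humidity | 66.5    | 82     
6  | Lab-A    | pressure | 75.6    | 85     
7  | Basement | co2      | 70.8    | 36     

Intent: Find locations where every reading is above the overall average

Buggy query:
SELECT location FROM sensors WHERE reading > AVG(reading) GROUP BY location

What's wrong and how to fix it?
Bug: WHERE evaluates per row before aggregation, so AVG() is unavailable

Fix: Compute the overall average in a scalar subquery and compare each group's MIN against it in HAVING

Corrected query:
SELECT location FROM sensors GROUP BY location HAVING MIN(reading) > (SELECT AVG(reading) FROM sensors)

Result:
location
--------
Lab-A   
Lobby   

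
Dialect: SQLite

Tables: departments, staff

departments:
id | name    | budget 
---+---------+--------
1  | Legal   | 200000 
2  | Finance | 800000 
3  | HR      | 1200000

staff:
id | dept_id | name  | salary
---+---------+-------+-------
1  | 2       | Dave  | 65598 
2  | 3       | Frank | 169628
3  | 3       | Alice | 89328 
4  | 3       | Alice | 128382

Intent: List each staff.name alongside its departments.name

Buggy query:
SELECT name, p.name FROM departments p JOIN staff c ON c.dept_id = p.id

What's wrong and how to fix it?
Bug: Both tables have a 'name' column; the unqualified reference is ambiguous

Fix: Qualify the column with its table alias (c.name)

Corrected query:
SELECT c.name, p.name FROM departments p JOIN staff c ON c.dept_id = p.id

Result:
name  | name   
------+--------
Dave  | Finance
Frank | HR     
Alice | HR     
Alice | HR     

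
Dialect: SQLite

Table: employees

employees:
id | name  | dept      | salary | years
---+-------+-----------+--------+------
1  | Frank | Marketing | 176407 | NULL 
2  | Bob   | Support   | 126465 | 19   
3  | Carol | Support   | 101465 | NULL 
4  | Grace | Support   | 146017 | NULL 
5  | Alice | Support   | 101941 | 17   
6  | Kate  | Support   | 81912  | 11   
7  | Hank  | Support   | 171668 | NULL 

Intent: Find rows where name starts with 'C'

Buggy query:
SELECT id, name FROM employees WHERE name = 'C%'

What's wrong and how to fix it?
Bug: '=' compares the literal string including the % character; pattern matching needs LIKE

Fix: Use LIKE for wildcard pattern matching

Corrected query:
SELECT id, name FROM employees WHERE name LIKE 'C%'

Result:
id | name 
---+------
3  | Carol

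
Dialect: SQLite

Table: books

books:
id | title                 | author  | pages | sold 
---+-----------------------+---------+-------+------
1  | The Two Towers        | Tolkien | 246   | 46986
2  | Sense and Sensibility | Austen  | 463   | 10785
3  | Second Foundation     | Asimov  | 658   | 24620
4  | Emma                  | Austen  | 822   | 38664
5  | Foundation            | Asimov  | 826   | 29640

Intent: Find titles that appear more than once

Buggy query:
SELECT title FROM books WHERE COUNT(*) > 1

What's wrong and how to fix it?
Bug: WHERE can't reference COUNT(*); aggregates are computed after WHERE

Fix: Group first, then use HAVING for the count condition

Corrected query:
SELECT title FROM books GROUP BY title HAVING COUNT(*) > 1

Result:
(no rows)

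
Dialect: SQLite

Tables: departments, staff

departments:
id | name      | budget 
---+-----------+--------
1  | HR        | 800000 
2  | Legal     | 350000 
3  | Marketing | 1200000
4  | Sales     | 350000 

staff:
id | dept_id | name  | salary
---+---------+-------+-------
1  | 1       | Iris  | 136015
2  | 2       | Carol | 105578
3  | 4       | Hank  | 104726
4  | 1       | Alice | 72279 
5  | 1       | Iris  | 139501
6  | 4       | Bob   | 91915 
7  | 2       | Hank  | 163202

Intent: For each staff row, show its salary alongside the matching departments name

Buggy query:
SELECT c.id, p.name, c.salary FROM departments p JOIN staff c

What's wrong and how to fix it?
Bug: Missing join condition: each staff row is matched to all departments rows instead of just its own

Fix: Add ON c.dept_id = p.id to the JOIN

Corrected query:
SELECT c.id, p.name, c.salary FROM departments p JOIN staff c ON c.dept_id = p.id

Result:
id | name  | salary
---+-------+-------
1  | HR    | 136015
2  | Legal | 105578
3  | Sales | 104726
4  | HR    | 72279 
5  | HR    | 139501
6  | Sales | 91915 
7  | Legal | 163202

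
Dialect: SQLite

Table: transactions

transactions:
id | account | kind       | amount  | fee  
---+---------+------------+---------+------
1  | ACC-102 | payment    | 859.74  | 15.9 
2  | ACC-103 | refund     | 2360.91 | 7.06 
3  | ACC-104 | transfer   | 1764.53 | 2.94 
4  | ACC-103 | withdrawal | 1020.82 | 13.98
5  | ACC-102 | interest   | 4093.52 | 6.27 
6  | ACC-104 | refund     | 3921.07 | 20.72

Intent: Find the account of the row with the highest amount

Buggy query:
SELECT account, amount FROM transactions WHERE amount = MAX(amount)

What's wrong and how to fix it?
Bug: MAX(amount) is an aggregate and cannot be used directly in WHERE

Fix: Use a subquery: WHERE amount = (SELECT MAX(amount) FROM transactions)

Corrected query:
SELECT account, amount FROM transactions WHERE amount = (SELECT MAX(amount) FROM transactions)

Result:
account | amount 
--------+--------
ACC-102 | 4093.52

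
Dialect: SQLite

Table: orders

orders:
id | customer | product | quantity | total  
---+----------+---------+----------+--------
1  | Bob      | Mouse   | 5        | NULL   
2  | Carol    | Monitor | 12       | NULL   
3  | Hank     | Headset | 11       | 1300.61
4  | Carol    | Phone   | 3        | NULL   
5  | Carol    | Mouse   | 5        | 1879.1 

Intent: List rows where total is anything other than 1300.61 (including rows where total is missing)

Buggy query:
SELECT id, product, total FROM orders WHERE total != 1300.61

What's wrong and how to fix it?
Bug: 'total != 1300.61' is unknown when total is NULL, so NULL rows are silently excluded

Fix: Handle NULL separately with IS NULL alongside the inequality

Corrected query:
SELECT id, product, total FROM orders WHERE total != 1300.61 OR total IS NULL

Result:
id | product | total 
---+---------+-------
1  | Mouse   | NULL  
2  | Monitor | NULL  
4  | Phone   | NULL  
5  | Mouse   | 1879.1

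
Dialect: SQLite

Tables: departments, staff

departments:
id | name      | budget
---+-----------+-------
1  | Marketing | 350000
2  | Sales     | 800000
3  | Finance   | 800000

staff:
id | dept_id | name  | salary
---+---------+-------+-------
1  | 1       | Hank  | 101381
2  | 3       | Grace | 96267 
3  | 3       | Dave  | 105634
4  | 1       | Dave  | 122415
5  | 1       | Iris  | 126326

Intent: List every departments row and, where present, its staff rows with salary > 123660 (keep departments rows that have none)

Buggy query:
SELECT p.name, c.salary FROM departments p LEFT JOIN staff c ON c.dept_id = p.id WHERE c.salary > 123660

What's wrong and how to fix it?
Bug: A WHERE condition on the right-hand table after LEFT JOIN drops unmatched parents

Fix: Put 'c.salary > 123660' in the JOIN's ON clause instead of WHERE

Corrected query:
SELECT p.name, c.salary FROM departments p LEFT JOIN staff c ON c.dept_id = p.id AND c.salary > 123660

Result:
name      | salary
----------+-------
Marketing | 126326
Sales     | NULL  
Finance   | NULL  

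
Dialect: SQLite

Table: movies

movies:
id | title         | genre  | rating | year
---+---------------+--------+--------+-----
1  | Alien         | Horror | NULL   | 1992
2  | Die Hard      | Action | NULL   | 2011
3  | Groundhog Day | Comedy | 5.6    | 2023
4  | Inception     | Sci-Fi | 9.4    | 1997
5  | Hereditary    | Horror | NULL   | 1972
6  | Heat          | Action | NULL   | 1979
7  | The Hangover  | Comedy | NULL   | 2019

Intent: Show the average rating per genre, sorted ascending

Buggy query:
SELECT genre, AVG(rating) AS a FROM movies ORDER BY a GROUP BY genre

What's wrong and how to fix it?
Bug: ORDER BY appears before GROUP BY; SQL clause order requires GROUP BY first

Fix: Move ORDER BY to the end, after GROUP BY

Corrected query:
SELECT genre, AVG(rating) AS a FROM movies GROUP BY genre ORDER BY a

Result:
genre  | a   
-------+-----
Action | NULL
Horror | NULL
Comedy | 5.6 
Sci-Fi | 9.4 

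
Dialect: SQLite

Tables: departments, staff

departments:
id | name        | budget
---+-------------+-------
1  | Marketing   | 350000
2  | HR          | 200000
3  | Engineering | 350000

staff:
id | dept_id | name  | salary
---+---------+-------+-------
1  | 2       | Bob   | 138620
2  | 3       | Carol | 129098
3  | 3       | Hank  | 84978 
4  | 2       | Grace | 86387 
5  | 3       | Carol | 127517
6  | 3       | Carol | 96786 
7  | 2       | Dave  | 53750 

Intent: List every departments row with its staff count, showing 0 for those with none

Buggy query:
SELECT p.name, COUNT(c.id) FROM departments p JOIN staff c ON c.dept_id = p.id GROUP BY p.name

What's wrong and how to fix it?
Bug: INNER JOIN drops departments rows that have no matching staff rows

Fix: Use LEFT JOIN so parents without children still appear (COUNT(c.id) gives 0)

Corrected query:
SELECT p.name, COUNT(c.id) FROM departments p LEFT JOIN staff c ON c.dept_id = p.id GROUP BY p.name

Result:
name        | COUNT(c.id)
------------+------------
Engineering | 4          
HR          | 3          
Marketing   | 0          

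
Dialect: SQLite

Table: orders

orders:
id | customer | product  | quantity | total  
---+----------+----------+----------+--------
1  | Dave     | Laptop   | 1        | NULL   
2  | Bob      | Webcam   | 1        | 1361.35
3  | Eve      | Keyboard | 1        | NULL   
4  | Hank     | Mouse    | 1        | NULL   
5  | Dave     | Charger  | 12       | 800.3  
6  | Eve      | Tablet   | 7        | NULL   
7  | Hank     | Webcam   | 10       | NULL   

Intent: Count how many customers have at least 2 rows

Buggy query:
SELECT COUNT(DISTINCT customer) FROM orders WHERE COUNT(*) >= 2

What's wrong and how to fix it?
Bug: WHERE filters individual rows, not groups, so a group-level COUNT is invalid there

Fix: Group first with HAVING COUNT(*) >= 2, then COUNT the resulting groups

Corrected query:
SELECT COUNT(*) FROM (SELECT customer FROM orders GROUP BY customer HAVING COUNT(*) >= 2)

Result:
COUNT(*)
--------
3       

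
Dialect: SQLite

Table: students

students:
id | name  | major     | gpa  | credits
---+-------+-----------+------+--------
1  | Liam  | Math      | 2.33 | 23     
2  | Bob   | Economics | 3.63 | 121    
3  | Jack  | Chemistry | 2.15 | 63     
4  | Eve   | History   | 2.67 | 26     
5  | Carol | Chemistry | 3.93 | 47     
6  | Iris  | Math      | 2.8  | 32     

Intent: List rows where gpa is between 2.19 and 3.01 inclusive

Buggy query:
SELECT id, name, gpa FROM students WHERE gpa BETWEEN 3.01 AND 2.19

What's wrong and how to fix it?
Bug: The bounds are reversed; BETWEEN a AND b requires a <= b to match anything

Fix: Swap the bounds so the smaller value comes first

Corrected query:
SELECT id, name, gpa FROM students WHERE gpa BETWEEN 2.19 AND 3.01

Result:
id | name | gpa 
---+------+-----
1  | Liam | 2.33
4  | Eve  | 2.67
6  | Iris | 2.8 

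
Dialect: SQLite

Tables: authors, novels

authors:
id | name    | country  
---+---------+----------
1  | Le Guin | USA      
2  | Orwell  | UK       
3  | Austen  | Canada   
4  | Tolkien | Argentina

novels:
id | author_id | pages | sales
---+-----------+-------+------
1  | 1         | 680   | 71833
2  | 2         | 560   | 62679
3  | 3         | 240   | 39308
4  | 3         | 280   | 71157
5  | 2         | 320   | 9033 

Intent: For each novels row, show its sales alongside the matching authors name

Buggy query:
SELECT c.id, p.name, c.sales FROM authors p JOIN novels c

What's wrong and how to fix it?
Bug: Missing join condition: each novels row is matched to all authors rows instead of just its own

Fix: Add ON c.author_id = p.id to the JOIN

Corrected query:
SELECT c.id, p.name, c.sales FROM authors p JOIN novels c ON c.author_id = p.id

Result:
id | name    | sales
---+---------+------
1  | Le Guin | 71833
2  | Orwell  | 62679
3  | Austen  | 39308
4  | Austen  | 71157
5  | Orwell  | 9033 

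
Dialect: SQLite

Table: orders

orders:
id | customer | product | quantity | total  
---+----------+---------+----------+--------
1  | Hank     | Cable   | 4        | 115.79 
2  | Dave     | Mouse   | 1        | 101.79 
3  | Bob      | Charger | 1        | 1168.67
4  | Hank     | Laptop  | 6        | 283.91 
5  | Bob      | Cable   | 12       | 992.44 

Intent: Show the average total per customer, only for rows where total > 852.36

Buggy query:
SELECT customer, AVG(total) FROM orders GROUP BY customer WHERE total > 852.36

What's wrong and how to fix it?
Bug: WHERE cannot follow GROUP BY

Fix: Place WHERE between FROM and GROUP BY

Corrected query:
SELECT customer, AVG(total) FROM orders WHERE total > 852.36 GROUP BY customer

Result:
customer | AVG(total)
---------+-----------
Bob      | 1080.555  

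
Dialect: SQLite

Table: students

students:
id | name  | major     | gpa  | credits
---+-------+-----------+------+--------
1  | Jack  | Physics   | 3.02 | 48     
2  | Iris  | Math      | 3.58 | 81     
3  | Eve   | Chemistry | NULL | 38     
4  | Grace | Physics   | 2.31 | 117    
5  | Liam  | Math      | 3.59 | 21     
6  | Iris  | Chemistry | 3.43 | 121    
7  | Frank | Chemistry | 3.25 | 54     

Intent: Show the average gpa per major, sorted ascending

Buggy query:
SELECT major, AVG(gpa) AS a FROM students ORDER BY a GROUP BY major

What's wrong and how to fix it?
Bug: ORDER BY appears before GROUP BY; SQL clause order requires GROUP BY first

Fix: Reorder: SELECT … FROM … GROUP BY … ORDER BY …

Corrected query:
SELECT major, AVG(gpa) AS a FROM students GROUP BY major ORDER BY a

Result:
major     | a    
----------+------
Physics   | 2.665
Chemistry | 3.34 
Math      | 3.585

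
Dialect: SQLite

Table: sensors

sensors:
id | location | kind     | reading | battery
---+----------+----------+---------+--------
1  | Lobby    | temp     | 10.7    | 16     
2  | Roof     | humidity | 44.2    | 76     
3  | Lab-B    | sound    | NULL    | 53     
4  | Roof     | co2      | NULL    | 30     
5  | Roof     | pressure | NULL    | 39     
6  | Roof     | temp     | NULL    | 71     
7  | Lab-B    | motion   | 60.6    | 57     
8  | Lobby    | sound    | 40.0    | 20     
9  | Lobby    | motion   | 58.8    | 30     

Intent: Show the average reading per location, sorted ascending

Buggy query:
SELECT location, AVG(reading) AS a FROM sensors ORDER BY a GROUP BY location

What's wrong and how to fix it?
Bug: GROUP BY must precede ORDER BY

Fix: Reorder: SELECT … FROM … GROUP BY … ORDER BY …

Corrected query:
SELECT location, AVG(reading) AS a FROM sensors GROUP BY location ORDER BY a

Result:
location | a   
---------+-----
Lobby    | 36.5
Roof     | 44.2
Lab-B    | 60.6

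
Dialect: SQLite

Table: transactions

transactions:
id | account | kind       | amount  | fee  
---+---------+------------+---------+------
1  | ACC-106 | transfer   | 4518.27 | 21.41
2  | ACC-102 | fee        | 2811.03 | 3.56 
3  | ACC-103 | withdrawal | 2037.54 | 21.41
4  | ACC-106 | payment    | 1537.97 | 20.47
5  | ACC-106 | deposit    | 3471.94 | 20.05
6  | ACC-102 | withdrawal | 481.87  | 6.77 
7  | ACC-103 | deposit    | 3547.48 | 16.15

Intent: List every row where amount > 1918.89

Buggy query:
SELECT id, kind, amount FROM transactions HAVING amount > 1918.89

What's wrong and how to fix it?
Bug: This is a non-aggregate query (no GROUP BY, no aggregates), so in SQLite the HAVING clause is invalid here; a row-level condition belongs in WHERE

Fix: Replace HAVING with WHERE since the condition applies to individual rows

Corrected query:
SELECT id, kind, amount FROM transactions WHERE amount > 1918.89

Result:
id | kind       | amount 
---+------------+--------
1  | transfer   | 4518.27
2  | fee        | 2811.03
3  | withdrawal | 2037.54
5  | deposit    | 3471.94
7  | deposit    | 3547.48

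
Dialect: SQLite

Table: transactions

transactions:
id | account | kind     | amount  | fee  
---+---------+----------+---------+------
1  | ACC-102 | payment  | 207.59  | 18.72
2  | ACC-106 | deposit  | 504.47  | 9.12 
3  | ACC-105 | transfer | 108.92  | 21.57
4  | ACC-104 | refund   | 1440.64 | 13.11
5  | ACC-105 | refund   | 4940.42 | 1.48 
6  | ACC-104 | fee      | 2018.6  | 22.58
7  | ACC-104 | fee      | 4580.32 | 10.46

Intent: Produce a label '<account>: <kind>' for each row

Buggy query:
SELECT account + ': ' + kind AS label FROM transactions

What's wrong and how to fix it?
Bug: SQLite uses || for string concatenation; + coerces text to numbers (yielding 0)

Fix: Replace + with || to concatenate text

Corrected query:
SELECT account || ': ' || kind AS label FROM transactions

Result:
label            
-----------------
ACC-102: payment 
ACC-106: deposit 
ACC-105: transfer
ACC-104: refund  
ACC-105: refund  
ACC-104: fee     
ACC-104: fee     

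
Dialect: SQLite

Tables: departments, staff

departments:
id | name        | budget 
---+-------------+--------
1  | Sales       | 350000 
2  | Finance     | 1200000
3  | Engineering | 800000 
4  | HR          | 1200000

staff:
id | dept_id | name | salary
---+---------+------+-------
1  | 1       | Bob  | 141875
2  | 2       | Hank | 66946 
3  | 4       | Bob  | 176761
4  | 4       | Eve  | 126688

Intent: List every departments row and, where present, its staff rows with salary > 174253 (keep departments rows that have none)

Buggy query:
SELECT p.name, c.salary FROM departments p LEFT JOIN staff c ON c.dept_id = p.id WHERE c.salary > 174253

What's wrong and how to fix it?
Bug: A WHERE condition on the right-hand table after LEFT JOIN drops unmatched parents

Fix: Move the right-table condition into the ON clause so unmatched parents are kept

Corrected query:
SELECT p.name, c.salary FROM departments p LEFT JOIN staff c ON c.dept_id = p.id AND c.salary > 174253

Result:
name        | salary
------------+-------
Sales       | NULL  
Finance     | NULL  
Engineering | NULL  
HR          | 176761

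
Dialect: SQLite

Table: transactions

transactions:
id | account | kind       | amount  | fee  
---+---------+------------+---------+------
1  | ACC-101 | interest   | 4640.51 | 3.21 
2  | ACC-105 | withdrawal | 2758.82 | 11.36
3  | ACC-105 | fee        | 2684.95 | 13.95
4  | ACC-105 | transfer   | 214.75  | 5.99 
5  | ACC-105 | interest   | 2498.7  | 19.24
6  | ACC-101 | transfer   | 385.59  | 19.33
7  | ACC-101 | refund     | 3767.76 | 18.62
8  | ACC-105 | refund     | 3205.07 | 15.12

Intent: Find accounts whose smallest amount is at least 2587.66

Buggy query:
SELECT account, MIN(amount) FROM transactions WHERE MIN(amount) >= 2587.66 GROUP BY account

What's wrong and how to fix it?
Bug: Aggregates like MIN are computed per group after WHERE runs

Fix: Replace WHERE with HAVING after the GROUP BY

Corrected query:
SELECT account, MIN(amount) FROM transactions GROUP BY account HAVING MIN(amount) >= 2587.66

Result:
(no rows)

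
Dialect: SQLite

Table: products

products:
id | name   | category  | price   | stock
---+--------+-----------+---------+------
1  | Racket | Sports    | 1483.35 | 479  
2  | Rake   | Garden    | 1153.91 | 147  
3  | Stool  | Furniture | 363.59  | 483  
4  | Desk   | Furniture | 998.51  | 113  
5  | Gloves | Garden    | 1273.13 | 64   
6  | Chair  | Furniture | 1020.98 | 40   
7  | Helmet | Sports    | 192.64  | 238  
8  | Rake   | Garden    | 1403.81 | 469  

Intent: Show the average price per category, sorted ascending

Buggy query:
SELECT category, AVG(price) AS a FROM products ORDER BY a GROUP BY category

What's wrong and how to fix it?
Bug: GROUP BY must precede ORDER BY

Fix: Move ORDER BY to the end, after GROUP BY

Corrected query:
SELECT category, AVG(price) AS a FROM products GROUP BY category ORDER BY a

Result:
category  | a      
----------+--------
Furniture | 794.36 
Sports    | 837.995
Garden    | 1276.95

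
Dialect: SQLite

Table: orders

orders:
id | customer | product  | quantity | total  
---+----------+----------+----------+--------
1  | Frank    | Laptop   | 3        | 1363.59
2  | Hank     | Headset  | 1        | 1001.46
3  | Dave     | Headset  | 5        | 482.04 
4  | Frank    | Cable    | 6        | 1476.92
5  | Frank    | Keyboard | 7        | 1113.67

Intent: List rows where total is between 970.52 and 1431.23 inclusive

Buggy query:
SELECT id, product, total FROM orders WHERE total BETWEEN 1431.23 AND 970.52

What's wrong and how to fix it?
Bug: The bounds are reversed; BETWEEN a AND b requires a <= b to match anything

Fix: Write BETWEEN 970.52 AND 1431.23

Corrected query:
SELECT id, product, total FROM orders WHERE total BETWEEN 970.52 AND 1431.23

Result:
id | product  | total  
---+----------+--------
1  | Laptop   | 1363.59
2  | Headset  | 1001.46
5  | Keyboard | 1113.67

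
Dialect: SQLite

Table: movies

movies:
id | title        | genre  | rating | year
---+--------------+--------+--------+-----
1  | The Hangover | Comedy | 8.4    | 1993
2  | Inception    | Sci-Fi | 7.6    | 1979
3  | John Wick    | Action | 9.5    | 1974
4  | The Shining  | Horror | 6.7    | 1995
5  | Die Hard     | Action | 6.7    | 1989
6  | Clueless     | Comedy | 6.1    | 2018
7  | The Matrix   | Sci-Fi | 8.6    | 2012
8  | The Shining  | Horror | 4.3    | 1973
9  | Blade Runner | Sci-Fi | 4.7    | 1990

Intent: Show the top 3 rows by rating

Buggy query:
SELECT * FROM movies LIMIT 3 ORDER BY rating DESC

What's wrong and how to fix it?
Bug: LIMIT must come after ORDER BY

Fix: Sort with ORDER BY, then apply LIMIT

Corrected query:
SELECT * FROM movies ORDER BY rating DESC LIMIT 3

Result:
id | title        | genre  | rating | year
---+--------------+--------+--------+-----
3  | John Wick    | Action | 9.5    | 1974
7  | The Matrix   | Sci-Fi | 8.6    | 2012
1  | The Hangover | Comedy | 8.4    | 1993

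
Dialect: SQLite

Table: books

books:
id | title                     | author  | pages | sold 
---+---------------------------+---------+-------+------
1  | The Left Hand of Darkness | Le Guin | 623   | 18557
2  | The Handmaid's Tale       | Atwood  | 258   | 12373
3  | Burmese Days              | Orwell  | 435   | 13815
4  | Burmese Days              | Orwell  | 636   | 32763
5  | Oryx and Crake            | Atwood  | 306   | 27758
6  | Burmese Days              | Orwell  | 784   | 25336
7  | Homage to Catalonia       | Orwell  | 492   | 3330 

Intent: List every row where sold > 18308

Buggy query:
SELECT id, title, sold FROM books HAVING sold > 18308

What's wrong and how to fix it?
Bug: This is a non-aggregate query (no GROUP BY, no aggregates), so in SQLite the HAVING clause is invalid here; a row-level condition belongs in WHERE

Fix: Use WHERE for row-level filtering

Corrected query:
SELECT id, title, sold FROM books WHERE sold > 18308

Result:
id | title                     | sold 
---+---------------------------+------
1  | The Left Hand of Darkness | 18557
4  | Burmese Days              | 32763
5  | Oryx and Crake            | 27758
6  | Burmese Days              | 25336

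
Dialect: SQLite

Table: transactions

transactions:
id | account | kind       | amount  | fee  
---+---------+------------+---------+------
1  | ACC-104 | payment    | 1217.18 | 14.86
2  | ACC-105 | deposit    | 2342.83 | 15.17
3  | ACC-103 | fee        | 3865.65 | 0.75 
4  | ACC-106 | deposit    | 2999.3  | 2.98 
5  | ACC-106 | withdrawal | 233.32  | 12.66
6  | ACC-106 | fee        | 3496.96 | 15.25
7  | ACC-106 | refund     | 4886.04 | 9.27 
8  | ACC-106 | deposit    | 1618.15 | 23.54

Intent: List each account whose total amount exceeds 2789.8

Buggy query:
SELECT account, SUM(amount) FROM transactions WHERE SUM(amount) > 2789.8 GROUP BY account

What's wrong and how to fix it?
Bug: SUM(amount) is an aggregate, but WHERE filters rows before aggregation

Fix: Use HAVING (which filters groups after aggregation) instead of WHERE

Corrected query:
SELECT account, SUM(amount) FROM transactions GROUP BY account HAVING SUM(amount) > 2789.8

Result:
account | SUM(amount)
--------+------------
ACC-103 | 3865.65    
ACC-106 | 13233.77   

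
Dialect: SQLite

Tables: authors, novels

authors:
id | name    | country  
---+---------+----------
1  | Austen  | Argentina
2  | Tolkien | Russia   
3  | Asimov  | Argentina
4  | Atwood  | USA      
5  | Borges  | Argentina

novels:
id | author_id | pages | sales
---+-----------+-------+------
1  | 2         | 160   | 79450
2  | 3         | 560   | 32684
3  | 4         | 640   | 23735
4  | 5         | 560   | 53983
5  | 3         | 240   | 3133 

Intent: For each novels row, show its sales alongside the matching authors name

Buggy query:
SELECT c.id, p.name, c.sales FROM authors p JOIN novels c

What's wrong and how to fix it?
Bug: JOIN with no ON clause produces a cartesian product; every novels row pairs with every authors row

Fix: Add ON c.author_id = p.id to the JOIN

Corrected query:
SELECT c.id, p.name, c.sales FROM authors p JOIN novels c ON c.author_id = p.id

Result:
id | name    | sales
---+---------+------
1  | Tolkien | 79450
2  | Asimov  | 32684
3  | Atwood  | 23735
4  | Borges  | 53983
5  | Asimov  | 3133 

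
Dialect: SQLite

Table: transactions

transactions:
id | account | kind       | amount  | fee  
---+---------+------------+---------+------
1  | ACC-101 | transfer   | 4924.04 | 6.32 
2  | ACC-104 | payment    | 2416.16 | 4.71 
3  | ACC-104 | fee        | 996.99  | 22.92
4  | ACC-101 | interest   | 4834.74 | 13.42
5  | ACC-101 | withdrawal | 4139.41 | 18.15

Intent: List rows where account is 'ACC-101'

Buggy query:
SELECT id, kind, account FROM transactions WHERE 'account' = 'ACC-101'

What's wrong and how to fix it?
Bug: Single quotes denote string literals in SQL; the column name is being compared as a constant string

Fix: Reference the column as account without single quotes

Corrected query:
SELECT id, kind, account FROM transactions WHERE account = 'ACC-101'

Result:
id | kind       | account
---+------------+--------
1  | transfer   | ACC-101
4  | interest   | ACC-101
5  | withdrawal | ACC-101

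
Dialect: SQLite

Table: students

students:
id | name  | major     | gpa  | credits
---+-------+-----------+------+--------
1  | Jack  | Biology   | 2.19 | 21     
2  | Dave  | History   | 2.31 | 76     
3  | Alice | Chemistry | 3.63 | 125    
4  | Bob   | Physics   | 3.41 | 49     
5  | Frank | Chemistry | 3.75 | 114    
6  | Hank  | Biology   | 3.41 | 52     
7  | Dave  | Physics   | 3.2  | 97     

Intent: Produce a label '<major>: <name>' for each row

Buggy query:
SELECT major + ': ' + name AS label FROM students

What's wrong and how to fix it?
Bug: '+' is numeric addition; on text columns SQLite converts them to 0 instead of concatenating

Fix: Replace + with || to concatenate text

Corrected query:
SELECT major || ': ' || name AS label FROM students

Result:
label           
----------------
Biology: Jack   
History: Dave   
Chemistry: Alice
Physics: Bob    
Chemistry: Frank
Biology: Hank   
Physics: Dave   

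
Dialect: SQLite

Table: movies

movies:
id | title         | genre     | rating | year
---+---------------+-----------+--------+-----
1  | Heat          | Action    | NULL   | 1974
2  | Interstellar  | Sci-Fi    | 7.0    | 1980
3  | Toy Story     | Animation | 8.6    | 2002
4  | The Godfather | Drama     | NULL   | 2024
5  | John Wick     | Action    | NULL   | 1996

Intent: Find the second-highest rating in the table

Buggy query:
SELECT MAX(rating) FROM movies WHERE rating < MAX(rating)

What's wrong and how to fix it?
Bug: MAX(rating) on the right of the comparison is an aggregate-in-WHERE error

Fix: Compute the overall MAX in a subquery, then take MAX of rows below it

Corrected query:
SELECT MAX(rating) FROM movies WHERE rating < (SELECT MAX(rating) FROM movies)

Result:
MAX(rating)
-----------
7          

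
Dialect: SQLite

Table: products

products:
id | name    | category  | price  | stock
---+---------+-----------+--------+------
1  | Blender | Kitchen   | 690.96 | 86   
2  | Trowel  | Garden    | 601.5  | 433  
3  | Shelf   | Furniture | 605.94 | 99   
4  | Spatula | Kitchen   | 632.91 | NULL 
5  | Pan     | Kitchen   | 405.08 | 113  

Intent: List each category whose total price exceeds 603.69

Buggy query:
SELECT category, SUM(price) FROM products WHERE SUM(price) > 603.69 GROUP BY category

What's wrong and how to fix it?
Bug: Aggregate functions cannot appear in a WHERE clause

Fix: Move the aggregate condition to a HAVING clause

Corrected query:
SELECT category, SUM(price) FROM products GROUP BY category HAVING SUM(price) > 603.69

Result:
category  | SUM(price)
----------+-----------
Furniture | 605.94    
Kitchen   | 1728.95   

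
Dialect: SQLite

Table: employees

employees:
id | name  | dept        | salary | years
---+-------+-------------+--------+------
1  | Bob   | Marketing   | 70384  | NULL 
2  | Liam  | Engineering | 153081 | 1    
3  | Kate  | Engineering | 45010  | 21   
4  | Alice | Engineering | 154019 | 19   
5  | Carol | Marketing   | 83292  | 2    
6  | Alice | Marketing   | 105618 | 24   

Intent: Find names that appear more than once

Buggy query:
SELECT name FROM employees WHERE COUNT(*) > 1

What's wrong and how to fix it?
Bug: WHERE can't reference COUNT(*); aggregates are computed after WHERE

Fix: GROUP BY name, then filter groups with HAVING COUNT(*) > 1

Corrected query:
SELECT name FROM employees GROUP BY name HAVING COUNT(*) > 1

Result:
name 
-----
Alice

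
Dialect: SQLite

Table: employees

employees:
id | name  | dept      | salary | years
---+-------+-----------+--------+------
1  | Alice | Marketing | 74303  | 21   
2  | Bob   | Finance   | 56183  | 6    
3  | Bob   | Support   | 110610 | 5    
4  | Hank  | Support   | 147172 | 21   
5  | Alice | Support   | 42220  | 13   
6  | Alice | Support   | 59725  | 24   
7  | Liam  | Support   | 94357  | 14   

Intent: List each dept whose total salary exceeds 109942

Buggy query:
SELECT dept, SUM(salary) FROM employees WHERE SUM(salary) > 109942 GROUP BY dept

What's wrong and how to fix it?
Bug: Aggregate functions cannot appear in a WHERE clause

Fix: Move the aggregate condition to a HAVING clause

Corrected query:
SELECT dept, SUM(salary) FROM employees GROUP BY dept HAVING SUM(salary) > 109942

Result:
dept    | SUM(salary)
--------+------------
Support | 454084     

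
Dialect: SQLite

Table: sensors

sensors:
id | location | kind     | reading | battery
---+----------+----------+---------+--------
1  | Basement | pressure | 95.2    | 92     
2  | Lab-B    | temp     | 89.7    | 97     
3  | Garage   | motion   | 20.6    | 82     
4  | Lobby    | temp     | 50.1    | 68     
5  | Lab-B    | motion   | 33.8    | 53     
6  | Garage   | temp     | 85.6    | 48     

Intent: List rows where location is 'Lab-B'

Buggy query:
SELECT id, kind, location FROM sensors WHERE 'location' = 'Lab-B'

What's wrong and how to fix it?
Bug: Single quotes denote string literals in SQL; the column name is being compared as a constant string

Fix: Reference the column as location without single quotes

Corrected query:
SELECT id, kind, location FROM sensors WHERE location = 'Lab-B'

Result:
id | kind   | location
---+--------+---------
2  | temp   | Lab-B   
5  | motion | Lab-B   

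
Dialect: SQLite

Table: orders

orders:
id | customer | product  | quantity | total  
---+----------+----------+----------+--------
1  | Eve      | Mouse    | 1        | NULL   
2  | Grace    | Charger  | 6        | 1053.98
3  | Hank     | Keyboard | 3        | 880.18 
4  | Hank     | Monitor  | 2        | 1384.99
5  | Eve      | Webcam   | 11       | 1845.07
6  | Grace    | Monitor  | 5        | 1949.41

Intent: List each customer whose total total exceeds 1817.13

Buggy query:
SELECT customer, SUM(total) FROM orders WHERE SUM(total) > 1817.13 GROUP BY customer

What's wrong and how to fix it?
Bug: SUM(total) is an aggregate, but WHERE filters rows before aggregation

Fix: Move the aggregate condition to a HAVING clause

Corrected query:
SELECT customer, SUM(total) FROM orders GROUP BY customer HAVING SUM(total) > 1817.13

Result:
customer | SUM(total)
---------+-----------
Eve      | 1845.07   
Grace    | 3003.39   
Hank     | 2265.17   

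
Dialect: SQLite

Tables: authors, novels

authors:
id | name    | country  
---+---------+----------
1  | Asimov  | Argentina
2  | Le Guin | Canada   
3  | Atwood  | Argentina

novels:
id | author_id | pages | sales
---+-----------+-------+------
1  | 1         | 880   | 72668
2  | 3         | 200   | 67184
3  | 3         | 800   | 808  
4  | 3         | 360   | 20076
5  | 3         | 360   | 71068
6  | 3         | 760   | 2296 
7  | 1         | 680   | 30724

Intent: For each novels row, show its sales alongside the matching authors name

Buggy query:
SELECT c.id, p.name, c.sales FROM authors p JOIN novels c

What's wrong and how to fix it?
Bug: JOIN with no ON clause produces a cartesian product; every novels row pairs with every authors row

Fix: Specify the join condition linking the foreign key to the parent id

Corrected query:
SELECT c.id, p.name, c.sales FROM authors p JOIN novels c ON c.author_id = p.id

Result:
id | name   | sales
---+--------+------
1  | Asimov | 72668
2  | Atwood | 67184
3  | Atwood | 808  
4  | Atwood | 20076
5  | Atwood | 71068
6  | Atwood | 2296 
7  | Asimov | 30724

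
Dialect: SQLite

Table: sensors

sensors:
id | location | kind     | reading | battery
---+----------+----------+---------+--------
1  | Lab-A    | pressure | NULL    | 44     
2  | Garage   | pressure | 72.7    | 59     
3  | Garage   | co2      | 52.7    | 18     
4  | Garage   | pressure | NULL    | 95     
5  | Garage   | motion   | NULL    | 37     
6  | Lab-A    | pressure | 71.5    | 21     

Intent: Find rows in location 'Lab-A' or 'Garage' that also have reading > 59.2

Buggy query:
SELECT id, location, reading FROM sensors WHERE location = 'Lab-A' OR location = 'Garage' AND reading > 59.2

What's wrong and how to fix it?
Bug: Without parentheses, AND is evaluated before OR, so the reading filter only applies to the 'Garage' branch

Fix: Add parentheses around the OR so the AND applies to both alternatives

Corrected query:
SELECT id, location, reading FROM sensors WHERE (location = 'Lab-A' OR location = 'Garage') AND reading > 59.2

Result:
id | location | reading
---+----------+--------
2  | Garage   | 72.7   
6  | Lab-A    | 71.5   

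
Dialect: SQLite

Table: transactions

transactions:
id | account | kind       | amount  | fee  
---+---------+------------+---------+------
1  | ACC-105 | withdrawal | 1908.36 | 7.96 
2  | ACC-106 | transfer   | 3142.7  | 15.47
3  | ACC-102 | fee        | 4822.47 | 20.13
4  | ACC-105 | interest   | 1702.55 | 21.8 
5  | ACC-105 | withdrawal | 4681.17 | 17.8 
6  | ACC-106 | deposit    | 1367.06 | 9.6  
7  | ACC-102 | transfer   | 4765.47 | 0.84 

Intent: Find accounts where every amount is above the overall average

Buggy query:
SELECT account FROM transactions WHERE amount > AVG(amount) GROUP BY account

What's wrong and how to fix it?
Bug: WHERE evaluates per row before aggregation, so AVG() is unavailable

Fix: Use a subquery for AVG and a HAVING MIN(...) filter so the condition holds for every row in the group

Corrected query:
SELECT account FROM transactions GROUP BY account HAVING MIN(amount) > (SELECT AVG(amount) FROM transactions)

Result:
account
-------
ACC-102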